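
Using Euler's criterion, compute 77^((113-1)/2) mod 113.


p = 113 is prime and the exponent is (p-1)/2 = 56, so by Euler's criterion 77^56 = (77/113) = +1 or -1 mod 113.
Compute by square-and-multiply:
  56 = 32 + 16 + 8 (binary 111000)
  Repeated squaring mod 113: 77^1 = 77, 77^2 = 53, 77^4 = 97, 77^8 = 30, 77^16 = 109, 77^32 = 16
  77^56 = 77^32 * 77^16 * 77^8 = 16 * 109 * 30 mod 113
    16 * 109 = 1744 = 49 mod 113
    49 * 30 = 1470 = 1 mod 113
  77^56 = 1 mod 113
Result 1: 77 is a quadratic residue mod 113.
77^56 mod 113 = 1

1


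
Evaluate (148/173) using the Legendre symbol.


p = 173 is prime, so compute (148/173) with the reciprocity algorithm (Jacobi-symbol steps: pull out 2s via (2/n), flip via reciprocity, reduce):
  pull out 2: (2/173) = -1  (since 173 mod 8 = 5)
  pull out 2: (2/173) = -1  (since 173 mod 8 = 5)
  reciprocity: (37/173) -> +(173/37)
  reduce: (25/37)
  reciprocity: (25/37) -> +(37/25)
  reduce: (12/25)
  pull out 2: (2/25) = +1  (since 25 mod 8 = 1)
  pull out 2: (2/25) = +1  (since 25 mod 8 = 1)
  reciprocity: (3/25) -> +(25/3)
  reduce: (1/3)
  (1/3) = 1
Product of signs = 1
(148/173) = 1

1


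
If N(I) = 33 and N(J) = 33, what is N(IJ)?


N(IJ) = N(I) * N(J)
= 33 * 33
= 1089

1089


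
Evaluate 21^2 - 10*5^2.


x^2 - d*y^2
= 21^2 - 10*5^2
= 441 - 250
= 191

191


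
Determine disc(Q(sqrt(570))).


For K = Q(sqrt(d)) with d squarefree: disc(K) = d if d = 1 mod 4, and disc(K) = 4d if d = 2 or 3 mod 4.
Here d = 570, and d mod 4 = 2.
d = 2 mod 4, not 1 (O_K = Z[sqrt(d)]), so disc(K) = 4d = 4 * (570) = 2280

2280


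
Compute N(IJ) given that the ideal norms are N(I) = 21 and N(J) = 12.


N(IJ) = N(I) * N(J)
= 21 * 12
= 252

252


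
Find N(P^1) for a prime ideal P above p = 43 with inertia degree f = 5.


N(P^a) = p^(a*f)
= 43^(1*5)
= 43^5
= 147008443

147008443


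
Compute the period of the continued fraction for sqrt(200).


Run the CF algorithm for sqrt(200).
a_0 = floor(sqrt(200)) = 14; set m_0=0, q_0=1.
Recurrence: m' = q*a - m,  q' = (d - m'^2)/q,  a' = floor((a_0 + m')/q').
  step 1: m=14, q=4, a=7
  step 2: m=14, q=1, a=28
a_2 = 2*a_0 = 28, so the period closes here.
sqrt(200) = [14; 7, 28]
Period length = 2

2


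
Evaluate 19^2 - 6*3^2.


x^2 - d*y^2
= 19^2 - 6*3^2
= 361 - 54
= 307

307


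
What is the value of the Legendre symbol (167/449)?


p = 449 is prime, so compute (167/449) with the reciprocity algorithm (Jacobi-symbol steps: pull out 2s via (2/n), flip via reciprocity, reduce):
  reciprocity: (167/449) -> +(449/167)
  reduce: (115/167)
  reciprocity: (115/167) -> -(167/115)
  reduce: (52/115)
  pull out 2: (2/115) = -1  (since 115 mod 8 = 3)
  pull out 2: (2/115) = -1  (since 115 mod 8 = 3)
  reciprocity: (13/115) -> +(115/13)
  reduce: (11/13)
  reciprocity: (11/13) -> +(13/11)
  reduce: (2/11)
  pull out 2: (2/11) = -1  (since 11 mod 8 = 3)
  (1/11) = 1
Product of signs = 1
(167/449) = 1

1


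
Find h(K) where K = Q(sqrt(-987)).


K = Q(sqrt(-987)). d mod 4 = 1, so D = disc(K) = d = -987
h(K) equals the number of primitive reduced positive-definite forms (a, b, c) = a*x^2 + b*x*y + c*y^2 with b^2 - 4ac = D,
where reduced means |b| <= a <= c, with b >= 0 whenever |b| = a or a = c, and primitive means gcd(a, b, c) = 1.
Reduced forces 3a^2 <= |D| = 987, so 1 <= a <= 18; b must have the parity of D, and c = (b^2 - D)/(4a) must be an integer >= a.
Enumerate a = 1..18, b in [-a, a]:
  a=1: (1, 1, 247)  [1]
  a=2: none
  a=3: (3, 3, 83)  [1]
  a=4..6: none
  a=7: (7, 7, 37)  [1]
  a=8..10: none
  a=11: (11, -5, 23), (11, 5, 23)  [2]
  a=12: none
  a=13: (13, -1, 19), (13, 1, 19)  [2]
  a=14..16: none
  a=17: (17, 13, 17)  [1]
  a=18: none
Total reduced forms: 1 + 1 + 1 + 2 + 2 + 1 = 8
h = 8

8


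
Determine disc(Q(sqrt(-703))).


For K = Q(sqrt(d)) with d squarefree: disc(K) = d if d = 1 mod 4, and disc(K) = 4d if d = 2 or 3 mod 4.
Here d = -703, and d mod 4 = 1.
d = 1 mod 4 (O_K = Z[(1+sqrt(d))/2]), so disc(K) = d = -703

-703


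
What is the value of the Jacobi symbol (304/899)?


Compute (304/899) via quadratic reciprocity:
  pull out 2: (2/899) = -1  (since 899 mod 8 = 3)
  pull out 2: (2/899) = -1  (since 899 mod 8 = 3)
  pull out 2: (2/899) = -1  (since 899 mod 8 = 3)
  pull out 2: (2/899) = -1  (since 899 mod 8 = 3)
  reciprocity: (19/899) -> -(899/19)
  reduce: (6/19)
  pull out 2: (2/19) = -1  (since 19 mod 8 = 3)
  reciprocity: (3/19) -> -(19/3)
  reduce: (1/3)
  (1/3) = 1
Product of signs = -1

-1


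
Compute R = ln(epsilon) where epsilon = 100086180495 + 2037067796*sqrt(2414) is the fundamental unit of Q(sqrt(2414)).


epsilon = 100086180495 + 2037067796*sqrt(2414)
= 2.0017e+11
R = ln(2.0017e+11)
= 26.0224

26.0224


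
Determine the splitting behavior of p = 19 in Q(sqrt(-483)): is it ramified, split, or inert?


K = Q(sqrt(-483)). Since d mod 4 = 1, disc(K) = -483.
Check p | disc: -483 mod 19 = 11.
p does not divide disc. Compute Legendre symbol (d/p):
11^((19-1)/2) mod 19 = 1
(d/p) = 1, so p splits: (p) = P*P' with e=1, f=1, g=2.
Therefore p is split.

split


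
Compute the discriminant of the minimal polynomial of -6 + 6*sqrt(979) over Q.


The element -6 + 6*sqrt(979) has minimal polynomial:
x^2 + 12*x - 35208
Discriminant = (12)^2 - 4*(-35208)
= 144 + 140832
= 140976

140976


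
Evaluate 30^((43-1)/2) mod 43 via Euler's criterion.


p = 43 is prime and the exponent is (p-1)/2 = 21, so by Euler's criterion 30^21 = (30/43) = +1 or -1 mod 43.
Compute by square-and-multiply:
  21 = 16 + 4 + 1 (binary 10101)
  Repeated squaring mod 43: 30^1 = 30, 30^2 = 40, 30^4 = 9, 30^8 = 38, 30^16 = 25
  30^21 = 30^16 * 30^4 * 30^1 = 25 * 9 * 30 mod 43
    25 * 9 = 225 = 10 mod 43
    10 * 30 = 300 = 42 mod 43
  30^21 = 42 mod 43
Result 42 = p - 1 = -1 mod 43: 30 is a quadratic non-residue mod 43. As a residue in [0, p-1] the value is 42.
30^21 mod 43 = 42

42


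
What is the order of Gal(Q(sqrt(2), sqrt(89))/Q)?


The 2 square roots of distinct primes are multiplicatively independent over Q,
so [K:Q] = 2^2 and Gal(K/Q) is isomorphic to (Z/2Z)^2.
|Gal| = 2^2 = 4

4


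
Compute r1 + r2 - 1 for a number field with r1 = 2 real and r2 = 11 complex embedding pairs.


By Dirichlet's unit theorem:
rank = r1 + r2 - 1
= 2 + 11 - 1
= 12

12


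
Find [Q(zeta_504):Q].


The degree equals Euler's totient phi(504).
504 = 2^3 * 3^2 * 7
phi(504) = 144

144


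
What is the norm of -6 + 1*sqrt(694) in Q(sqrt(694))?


N(a + b*sqrt(d)) = a^2 - d*b^2
= (-6)^2 - (694)*(1)^2
= 36 - 694
= -658

-658


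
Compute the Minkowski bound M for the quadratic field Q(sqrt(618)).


d = 618, d mod 4 = 2, so disc(K) = 4d = 2472; |disc(K)| = 2472
Real quadratic field, so n = 2, s = r2 = 0, r1 = 2
M = (n!/n^n) * (4/pi)^s * sqrt(|disc(K)|) = (2!/2^2) * (4/pi)^0 * sqrt(2472)
= 0.5 * 1.000000 * 49.719212
= 24.8596

24.8596


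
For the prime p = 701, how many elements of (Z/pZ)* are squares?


For prime p, the number of non-zero quadratic residues is (p-1)/2.
= (701-1)/2
= 350

350


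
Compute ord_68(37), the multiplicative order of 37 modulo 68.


We want ord_68(37), the smallest k >= 1 with 37^k = 1 mod 68.
n = 68 = 2^2 * 17, phi(68) = 32; the order divides phi(n).
Divisors of 32: 1, 2, 4, 8, 16, 32
Repeated squaring mod 68: 37^1 = 37, 37^2 = 9, 37^4 = 13, 37^8 = 33, 37^16 = 1, 37^32 = 1
Test divisors in increasing order:
  k=1: 37^1 = 37 mod 68
  k=2: 37^2 = 9 mod 68
  k=4: 37^4 = 13 mod 68
  k=8: 37^8 = 33 mod 68
  k=16: 37^16 = 1 mod 68  <- first divisor giving 1
Order = 16

16


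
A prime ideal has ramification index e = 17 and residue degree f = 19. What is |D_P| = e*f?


|D_P| = e * f
= 17 * 19
= 323

323


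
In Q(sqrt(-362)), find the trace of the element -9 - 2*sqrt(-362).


Tr(a + b*sqrt(d)) = (a + b*sqrt(d)) + (a - b*sqrt(d)) = 2a
= 2 * (-9)
= -18

-18


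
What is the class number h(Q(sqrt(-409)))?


K = Q(sqrt(-409)). d mod 4 = 3, so D = disc(K) = 4d = -1636
h(K) equals the number of primitive reduced positive-definite forms (a, b, c) = a*x^2 + b*x*y + c*y^2 with b^2 - 4ac = D,
where reduced means |b| <= a <= c, with b >= 0 whenever |b| = a or a = c, and primitive means gcd(a, b, c) = 1.
Reduced forces 3a^2 <= |D| = 1636, so 1 <= a <= 23; b must have the parity of D, and c = (b^2 - D)/(4a) must be an integer >= a.
Enumerate a = 1..23, b in [-a, a]:
  a=1: (1, 0, 409)  [1]
  a=2: (2, 2, 205)  [1]
  a=3..4: none
  a=5: (5, -2, 82), (5, 2, 82)  [2]
  a=6: none
  a=7: (7, -4, 59), (7, 4, 59)  [2]
  a=8..9: none
  a=10: (10, -2, 41), (10, 2, 41)  [2]
  a=11: (11, -6, 38), (11, 6, 38)  [2]
  a=12..13: none
  a=14: (14, -10, 31), (14, 10, 31)  [2]
  a=15..16: none
  a=17: (17, -8, 25), (17, 8, 25)  [2]
  a=18: none
  a=19: (19, -6, 22), (19, 6, 22)  [2]
  a=20..23: none
Total reduced forms: 1 + 1 + 2 + 2 + 2 + 2 + 2 + 2 + 2 = 16
h = 16

16


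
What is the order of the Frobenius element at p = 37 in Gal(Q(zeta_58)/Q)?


The Frobenius at p in Gal(Q(zeta_n)/Q) = (Z/nZ)* is the class of p, so its order is ord_58(37), the smallest k >= 1 with 37^k = 1 mod 58.
n = 58 = 2 * 29, phi(58) = 28; the order divides phi(n).
Divisors of 28: 1, 2, 4, 7, 14, 28
Repeated squaring mod 58: 37^1 = 37, 37^2 = 35, 37^4 = 7, 37^8 = 49, 37^16 = 23
Test divisors in increasing order:
  k=1: 37^1 = 37 mod 58
  k=2: 37^2 = 35 mod 58
  k=4: 37^4 = 7 mod 58
  k=7: 37^7 = 7 * 35 * 37 = 17 mod 58
  k=14: 37^14 = 49 * 7 * 35 = 57 mod 58
  k=28: 37^28 = 23 * 49 * 7 = 1 mod 58  <- first divisor giving 1
Order = 28

28


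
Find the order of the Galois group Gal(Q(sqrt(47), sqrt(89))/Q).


The 2 square roots of distinct primes are multiplicatively independent over Q,
so [K:Q] = 2^2 and Gal(K/Q) is isomorphic to (Z/2Z)^2.
|Gal| = 2^2 = 4

4


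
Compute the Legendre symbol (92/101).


p = 101 is prime, so compute (92/101) with the reciprocity algorithm (Jacobi-symbol steps: pull out 2s via (2/n), flip via reciprocity, reduce):
  pull out 2: (2/101) = -1  (since 101 mod 8 = 5)
  pull out 2: (2/101) = -1  (since 101 mod 8 = 5)
  reciprocity: (23/101) -> +(101/23)
  reduce: (9/23)
  reciprocity: (9/23) -> +(23/9)
  reduce: (5/9)
  reciprocity: (5/9) -> +(9/5)
  reduce: (4/5)
  pull out 2: (2/5) = -1  (since 5 mod 8 = 5)
  pull out 2: (2/5) = -1  (since 5 mod 8 = 5)
  (1/5) = 1
Product of signs = 1
(92/101) = 1

1


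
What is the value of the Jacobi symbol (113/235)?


Compute (113/235) via quadratic reciprocity:
  reciprocity: (113/235) -> +(235/113)
  reduce: (9/113)
  reciprocity: (9/113) -> +(113/9)
  reduce: (5/9)
  reciprocity: (5/9) -> +(9/5)
  reduce: (4/5)
  pull out 2: (2/5) = -1  (since 5 mod 8 = 5)
  pull out 2: (2/5) = -1  (since 5 mod 8 = 5)
  (1/5) = 1
Product of signs = 1

1


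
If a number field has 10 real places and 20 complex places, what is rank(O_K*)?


By Dirichlet's unit theorem:
rank = r1 + r2 - 1
= 10 + 20 - 1
= 29

29


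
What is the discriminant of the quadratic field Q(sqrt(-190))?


For K = Q(sqrt(d)) with d squarefree: disc(K) = d if d = 1 mod 4, and disc(K) = 4d if d = 2 or 3 mod 4.
Here d = -190, and d mod 4 = 2.
d = 2 mod 4, not 1 (O_K = Z[sqrt(d)]), so disc(K) = 4d = 4 * (-190) = -760

-760


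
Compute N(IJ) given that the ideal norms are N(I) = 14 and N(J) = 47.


N(IJ) = N(I) * N(J)
= 14 * 47
= 658

658


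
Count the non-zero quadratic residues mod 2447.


For prime p, the number of non-zero quadratic residues is (p-1)/2.
= (2447-1)/2
= 1223

1223


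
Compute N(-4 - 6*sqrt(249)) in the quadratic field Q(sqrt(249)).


N(a + b*sqrt(d)) = a^2 - d*b^2
= (-4)^2 - (249)*(-6)^2
= 16 - 8964
= -8948

-8948


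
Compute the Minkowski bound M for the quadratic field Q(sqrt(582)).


d = 582, d mod 4 = 2, so disc(K) = 4d = 2328; |disc(K)| = 2328
Real quadratic field, so n = 2, s = r2 = 0, r1 = 2
M = (n!/n^n) * (4/pi)^s * sqrt(|disc(K)|) = (2!/2^2) * (4/pi)^0 * sqrt(2328)
= 0.5 * 1.000000 * 48.249352
= 24.1247

24.1247


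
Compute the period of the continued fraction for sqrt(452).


Run the CF algorithm for sqrt(452).
a_0 = floor(sqrt(452)) = 21; set m_0=0, q_0=1.
Recurrence: m' = q*a - m,  q' = (d - m'^2)/q,  a' = floor((a_0 + m')/q').
  step 1: m=21, q=11, a=3
  step 2: m=12, q=28, a=1
  step 3: m=16, q=7, a=5
  step 4: m=19, q=13, a=3
  step 5: m=20, q=4, a=10
  step 6: m=20, q=13, a=3
  step 7: m=19, q=7, a=5
  step 8: m=16, q=28, a=1
  step 9: m=12, q=11, a=3
  step 10: m=21, q=1, a=42
a_10 = 2*a_0 = 42, so the period closes here.
sqrt(452) = [21; 3, 1, 5, 3, 10, 3, 5, 1, 3, 42]
Period length = 10

10


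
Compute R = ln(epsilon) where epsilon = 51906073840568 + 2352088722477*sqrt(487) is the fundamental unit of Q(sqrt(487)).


epsilon = 51906073840568 + 2352088722477*sqrt(487)
= 1.0381e+14
R = ln(1.0381e+14)
= 32.2736

32.2736


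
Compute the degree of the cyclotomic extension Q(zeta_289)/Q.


The degree equals Euler's totient phi(289).
289 = 17^2
phi(289) = 272

272


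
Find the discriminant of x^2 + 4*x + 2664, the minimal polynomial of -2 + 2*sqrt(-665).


The element -2 + 2*sqrt(-665) has minimal polynomial:
x^2 + 4*x + 2664
Discriminant = (4)^2 - 4*(2664)
= 16 - 10656
= -10640

-10640


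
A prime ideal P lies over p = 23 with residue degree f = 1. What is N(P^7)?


N(P^a) = p^(a*f)
= 23^(7*1)
= 23^7
= 3404825447

3404825447


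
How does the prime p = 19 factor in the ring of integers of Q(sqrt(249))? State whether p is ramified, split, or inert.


K = Q(sqrt(249)). Since d mod 4 = 1, disc(K) = 249.
Check p | disc: 249 mod 19 = 2.
p does not divide disc. Compute Legendre symbol (d/p):
2^((19-1)/2) mod 19 = -1
(d/p) = -1, so p is inert: (p) stays prime with e=1, f=2, g=1.
Therefore p is inert.

inert


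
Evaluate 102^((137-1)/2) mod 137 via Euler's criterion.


p = 137 is prime and the exponent is (p-1)/2 = 68, so by Euler's criterion 102^68 = (102/137) = +1 or -1 mod 137.
Compute by square-and-multiply:
  68 = 64 + 4 (binary 1000100)
  Repeated squaring mod 137: 102^1 = 102, 102^2 = 129, 102^4 = 64, 102^8 = 123, 102^16 = 59, 102^32 = 56, 102^64 = 122
  102^68 = 102^64 * 102^4 = 122 * 64 mod 137
    122 * 64 = 7808 = 136 mod 137
  102^68 = 136 mod 137
Result 136 = p - 1 = -1 mod 137: 102 is a quadratic non-residue mod 137. As a residue in [0, p-1] the value is 136.
102^68 mod 137 = 136

136


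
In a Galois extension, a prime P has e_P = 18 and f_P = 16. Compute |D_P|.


|D_P| = e * f
= 18 * 16
= 288

288


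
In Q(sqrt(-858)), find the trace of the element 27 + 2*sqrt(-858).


Tr(a + b*sqrt(d)) = (a + b*sqrt(d)) + (a - b*sqrt(d)) = 2a
= 2 * (27)
= 54

54


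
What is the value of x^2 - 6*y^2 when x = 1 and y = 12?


x^2 - d*y^2
= 1^2 - 6*12^2
= 1 - 864
= -863

-863


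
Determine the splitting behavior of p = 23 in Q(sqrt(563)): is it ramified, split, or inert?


K = Q(sqrt(563)). Since d mod 4 = 3, disc(K) = 2252.
Check p | disc: 2252 mod 23 = 21.
p does not divide disc. Compute Legendre symbol (d/p):
11^((23-1)/2) mod 23 = -1
(d/p) = -1, so p is inert: (p) stays prime with e=1, f=2, g=1.
Therefore p is inert.

inert


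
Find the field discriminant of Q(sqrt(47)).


For K = Q(sqrt(d)) with d squarefree: disc(K) = d if d = 1 mod 4, and disc(K) = 4d if d = 2 or 3 mod 4.
Here d = 47, and d mod 4 = 3.
d = 3 mod 4, not 1 (O_K = Z[sqrt(d)]), so disc(K) = 4d = 4 * (47) = 188

188


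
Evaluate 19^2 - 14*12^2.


x^2 - d*y^2
= 19^2 - 14*12^2
= 361 - 2016
= -1655

-1655


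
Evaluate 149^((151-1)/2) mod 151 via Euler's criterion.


p = 151 is prime and the exponent is (p-1)/2 = 75, so by Euler's criterion 149^75 = (149/151) = +1 or -1 mod 151.
Compute by square-and-multiply:
  75 = 64 + 8 + 2 + 1 (binary 1001011)
  Repeated squaring mod 151: 149^1 = 149, 149^2 = 4, 149^4 = 16, 149^8 = 105, 149^16 = 2, 149^32 = 4, 149^64 = 16
  149^75 = 149^64 * 149^8 * 149^2 * 149^1 = 16 * 105 * 4 * 149 mod 151
    16 * 105 = 1680 = 19 mod 151
    19 * 4 = 76 = 76 mod 151
    76 * 149 = 11324 = 150 mod 151
  149^75 = 150 mod 151
Result 150 = p - 1 = -1 mod 151: 149 is a quadratic non-residue mod 151. As a residue in [0, p-1] the value is 150.
149^75 mod 151 = 150

150


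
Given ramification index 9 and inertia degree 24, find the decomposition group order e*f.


|D_P| = e * f
= 9 * 24
= 216

216


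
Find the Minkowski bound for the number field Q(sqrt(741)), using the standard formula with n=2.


d = 741, d mod 4 = 1, so disc(K) = d = 741; |disc(K)| = 741
Real quadratic field, so n = 2, s = r2 = 0, r1 = 2
M = (n!/n^n) * (4/pi)^s * sqrt(|disc(K)|) = (2!/2^2) * (4/pi)^0 * sqrt(741)
= 0.5 * 1.000000 * 27.221315
= 13.6107

13.6107


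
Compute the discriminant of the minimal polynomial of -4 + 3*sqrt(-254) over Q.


The element -4 + 3*sqrt(-254) has minimal polynomial:
x^2 + 8*x + 2302
Discriminant = (8)^2 - 4*(2302)
= 64 - 9208
= -9144

-9144


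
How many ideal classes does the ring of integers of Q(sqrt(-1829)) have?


K = Q(sqrt(-1829)). d mod 4 = 3, so D = disc(K) = 4d = -7316
h(K) equals the number of primitive reduced positive-definite forms (a, b, c) = a*x^2 + b*x*y + c*y^2 with b^2 - 4ac = D,
where reduced means |b| <= a <= c, with b >= 0 whenever |b| = a or a = c, and primitive means gcd(a, b, c) = 1.
Reduced forces 3a^2 <= |D| = 7316, so 1 <= a <= 49; b must have the parity of D, and c = (b^2 - D)/(4a) must be an integer >= a.
Enumerate a = 1..49, b in [-a, a]:
  a=1: (1, 0, 1829)  [1]
  a=2: (2, 2, 915)  [1]
  a=3: (3, -2, 610), (3, 2, 610)  [2]
  a=4: none
  a=5: (5, -2, 366), (5, 2, 366)  [2]
  a=6: (6, -2, 305), (6, 2, 305)  [2]
  a=7..8: none
  a=9: (9, -8, 205), (9, 8, 205)  [2]
  a=10: (10, -2, 183), (10, 2, 183)  [2]
  a=11..12: none
  a=13: (13, -4, 141), (13, 4, 141)  [2]
  a=14: none
  a=15: (15, -8, 123), (15, -2, 122), (15, 2, 122), (15, 8, 123)  [4]
  a=16..17: none
  a=18: (18, -10, 103), (18, 10, 103)  [2]
  a=19..24: none
  a=25: (25, -22, 78), (25, 22, 78)  [2]
  a=26: (26, -22, 75), (26, 22, 75)  [2]
  a=27: (27, -26, 74), (27, 26, 74)  [2]
  a=28..29: none
  a=30: (30, -22, 65), (30, -2, 61), (30, 2, 61), (30, 22, 65)  [4]
  a=31: (31, 0, 59)  [1]
  a=32..36: none
  a=37: (37, -26, 54), (37, 26, 54)  [2]
  a=38: none
  a=39: (39, -22, 50), (39, -4, 47), (39, 4, 47), (39, 22, 50)  [4]
  a=40: none
  a=41: (41, -8, 45), (41, 8, 45)  [2]
  a=42..44: none
  a=45: (45, 28, 45)  [1]
  a=46..49: none
Total reduced forms: 1 + 1 + 2 + 2 + 2 + 2 + 2 + 2 + 4 + 2 + 2 + 2 + 2 + 4 + 1 + 2 + 4 + 2 + 1 = 40
h = 40

40


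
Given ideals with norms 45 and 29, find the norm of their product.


N(IJ) = N(I) * N(J)
= 45 * 29
= 1305

1305


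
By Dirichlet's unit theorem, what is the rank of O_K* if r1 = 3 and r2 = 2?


By Dirichlet's unit theorem:
rank = r1 + r2 - 1
= 3 + 2 - 1
= 4

4


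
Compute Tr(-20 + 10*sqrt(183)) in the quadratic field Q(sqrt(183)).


Tr(a + b*sqrt(d)) = (a + b*sqrt(d)) + (a - b*sqrt(d)) = 2a
= 2 * (-20)
= -40

-40


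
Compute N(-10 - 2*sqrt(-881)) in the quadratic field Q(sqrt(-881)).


N(a + b*sqrt(d)) = a^2 - d*b^2
= (-10)^2 - (-881)*(-2)^2
= 100 + 3524
= 3624

3624


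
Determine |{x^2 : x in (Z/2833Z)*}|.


For prime p, the number of non-zero quadratic residues is (p-1)/2.
= (2833-1)/2
= 1416

1416


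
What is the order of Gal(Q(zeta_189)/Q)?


|Gal(Q(zeta_189)/Q)| = phi(189)
= 108

108


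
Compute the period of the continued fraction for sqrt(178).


Run the CF algorithm for sqrt(178).
a_0 = floor(sqrt(178)) = 13; set m_0=0, q_0=1.
Recurrence: m' = q*a - m,  q' = (d - m'^2)/q,  a' = floor((a_0 + m')/q').
  step 1: m=13, q=9, a=2
  step 2: m=5, q=17, a=1
  step 3: m=12, q=2, a=12
  step 4: m=12, q=17, a=1
  step 5: m=5, q=9, a=2
  step 6: m=13, q=1, a=26
a_6 = 2*a_0 = 26, so the period closes here.
sqrt(178) = [13; 2, 1, 12, 1, 2, 26]
Period length = 6

6


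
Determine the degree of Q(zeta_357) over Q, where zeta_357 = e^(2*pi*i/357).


The degree equals Euler's totient phi(357).
357 = 3 * 7 * 17
phi(357) = 192

192


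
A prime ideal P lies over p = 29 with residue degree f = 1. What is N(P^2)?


N(P^a) = p^(a*f)
= 29^(2*1)
= 29^2
= 841

841


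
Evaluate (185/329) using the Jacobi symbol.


Compute (185/329) via quadratic reciprocity:
  reciprocity: (185/329) -> +(329/185)
  reduce: (144/185)
  pull out 2: (2/185) = +1  (since 185 mod 8 = 1)
  pull out 2: (2/185) = +1  (since 185 mod 8 = 1)
  pull out 2: (2/185) = +1  (since 185 mod 8 = 1)
  pull out 2: (2/185) = +1  (since 185 mod 8 = 1)
  reciprocity: (9/185) -> +(185/9)
  reduce: (5/9)
  reciprocity: (5/9) -> +(9/5)
  reduce: (4/5)
  pull out 2: (2/5) = -1  (since 5 mod 8 = 5)
  pull out 2: (2/5) = -1  (since 5 mod 8 = 5)
  (1/5) = 1
Product of signs = 1

1


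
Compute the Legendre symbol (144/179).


p = 179 is prime, so compute (144/179) with the reciprocity algorithm (Jacobi-symbol steps: pull out 2s via (2/n), flip via reciprocity, reduce):
  pull out 2: (2/179) = -1  (since 179 mod 8 = 3)
  pull out 2: (2/179) = -1  (since 179 mod 8 = 3)
  pull out 2: (2/179) = -1  (since 179 mod 8 = 3)
  pull out 2: (2/179) = -1  (since 179 mod 8 = 3)
  reciprocity: (9/179) -> +(179/9)
  reduce: (8/9)
  pull out 2: (2/9) = +1  (since 9 mod 8 = 1)
  pull out 2: (2/9) = +1  (since 9 mod 8 = 1)
  pull out 2: (2/9) = +1  (since 9 mod 8 = 1)
  (1/9) = 1
Product of signs = 1
(144/179) = 1

1


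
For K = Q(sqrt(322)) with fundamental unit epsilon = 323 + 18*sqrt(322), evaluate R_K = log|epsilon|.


epsilon = 323 + 18*sqrt(322)
= 645.9985
R = ln(645.9985)
= 6.4708

6.4708


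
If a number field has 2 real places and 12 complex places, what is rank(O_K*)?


By Dirichlet's unit theorem:
rank = r1 + r2 - 1
= 2 + 12 - 1
= 13

13


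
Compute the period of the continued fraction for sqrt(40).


Run the CF algorithm for sqrt(40).
a_0 = floor(sqrt(40)) = 6; set m_0=0, q_0=1.
Recurrence: m' = q*a - m,  q' = (d - m'^2)/q,  a' = floor((a_0 + m')/q').
  step 1: m=6, q=4, a=3
  step 2: m=6, q=1, a=12
a_2 = 2*a_0 = 12, so the period closes here.
sqrt(40) = [6; 3, 12]
Period length = 2

2


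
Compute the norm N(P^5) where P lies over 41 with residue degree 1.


N(P^a) = p^(a*f)
= 41^(5*1)
= 41^5
= 115856201

115856201


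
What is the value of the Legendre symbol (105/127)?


p = 127 is prime, so compute (105/127) with the reciprocity algorithm (Jacobi-symbol steps: pull out 2s via (2/n), flip via reciprocity, reduce):
  reciprocity: (105/127) -> +(127/105)
  reduce: (22/105)
  pull out 2: (2/105) = +1  (since 105 mod 8 = 1)
  reciprocity: (11/105) -> +(105/11)
  reduce: (6/11)
  pull out 2: (2/11) = -1  (since 11 mod 8 = 3)
  reciprocity: (3/11) -> -(11/3)
  reduce: (2/3)
  pull out 2: (2/3) = -1  (since 3 mod 8 = 3)
  (1/3) = 1
Product of signs = -1
(105/127) = -1

-1


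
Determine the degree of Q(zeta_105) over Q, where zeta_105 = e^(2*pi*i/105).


The degree equals Euler's totient phi(105).
105 = 3 * 5 * 7
phi(105) = 48

48


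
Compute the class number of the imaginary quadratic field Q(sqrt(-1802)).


K = Q(sqrt(-1802)). d mod 4 = 2, so D = disc(K) = 4d = -7208
h(K) equals the number of primitive reduced positive-definite forms (a, b, c) = a*x^2 + b*x*y + c*y^2 with b^2 - 4ac = D,
where reduced means |b| <= a <= c, with b >= 0 whenever |b| = a or a = c, and primitive means gcd(a, b, c) = 1.
Reduced forces 3a^2 <= |D| = 7208, so 1 <= a <= 49; b must have the parity of D, and c = (b^2 - D)/(4a) must be an integer >= a.
Enumerate a = 1..49, b in [-a, a]:
  a=1: (1, 0, 1802)  [1]
  a=2: (2, 0, 901)  [1]
  a=3: (3, -2, 601), (3, 2, 601)  [2]
  a=4..5: none
  a=6: (6, -4, 301), (6, 4, 301)  [2]
  a=7: (7, -4, 258), (7, 4, 258)  [2]
  a=8: none
  a=9: (9, -8, 202), (9, 8, 202)  [2]
  a=10..13: none
  a=14: (14, -4, 129), (14, 4, 129)  [2]
  a=15..16: none
  a=17: (17, 0, 106)  [1]
  a=18: (18, -8, 101), (18, 8, 101)  [2]
  a=19..20: none
  a=21: (21, -10, 87), (21, -4, 86), (21, 4, 86), (21, 10, 87)  [4]
  a=22..26: none
  a=27: (27, -26, 73), (27, 26, 73)  [2]
  a=28: none
  a=29: (29, -10, 63), (29, 10, 63)  [2]
  a=30..33: none
  a=34: (34, 0, 53)  [1]
  a=35..36: none
  a=37: (37, -28, 54), (37, 28, 54)  [2]
  a=38..40: none
  a=41: (41, -34, 51), (41, 34, 51)  [2]
  a=42: (42, -32, 49), (42, -4, 43), (42, 4, 43), (42, 32, 49)  [4]
  a=43..49: none
Total reduced forms: 1 + 1 + 2 + 2 + 2 + 2 + 2 + 1 + 2 + 4 + 2 + 2 + 1 + 2 + 2 + 4 = 32
h = 32

32


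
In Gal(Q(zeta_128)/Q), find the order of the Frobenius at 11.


The Frobenius at p in Gal(Q(zeta_n)/Q) = (Z/nZ)* is the class of p, so its order is ord_128(11), the smallest k >= 1 with 11^k = 1 mod 128.
n = 128 = 2^7, phi(128) = 64; the order divides phi(n).
Divisors of 64: 1, 2, 4, 8, 16, 32, 64
Repeated squaring mod 128: 11^1 = 11, 11^2 = 121, 11^4 = 49, 11^8 = 97, 11^16 = 65, 11^32 = 1, 11^64 = 1
Test divisors in increasing order:
  k=1: 11^1 = 11 mod 128
  k=2: 11^2 = 121 mod 128
  k=4: 11^4 = 49 mod 128
  k=8: 11^8 = 97 mod 128
  k=16: 11^16 = 65 mod 128
  k=32: 11^32 = 1 mod 128  <- first divisor giving 1
Order = 32

32


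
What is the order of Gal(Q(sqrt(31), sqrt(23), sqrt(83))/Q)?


The 3 square roots of distinct primes are multiplicatively independent over Q,
so [K:Q] = 2^3 and Gal(K/Q) is isomorphic to (Z/2Z)^3.
|Gal| = 2^3 = 8

8


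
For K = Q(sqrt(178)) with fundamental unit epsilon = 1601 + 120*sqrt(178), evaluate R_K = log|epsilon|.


epsilon = 1601 + 120*sqrt(178)
= 3201.9997
R = ln(3201.9997)
= 8.0715

8.0715


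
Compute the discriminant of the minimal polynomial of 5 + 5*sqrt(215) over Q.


The element 5 + 5*sqrt(215) has minimal polynomial:
x^2 - 10*x - 5350
Discriminant = (-10)^2 - 4*(-5350)
= 100 + 21400
= 21500

21500


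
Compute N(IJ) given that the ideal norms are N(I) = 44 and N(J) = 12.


N(IJ) = N(I) * N(J)
= 44 * 12
= 528

528


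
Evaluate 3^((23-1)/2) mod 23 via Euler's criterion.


p = 23 is prime and the exponent is (p-1)/2 = 11, so by Euler's criterion 3^11 = (3/23) = +1 or -1 mod 23.
Compute by square-and-multiply:
  11 = 8 + 2 + 1 (binary 1011)
  Repeated squaring mod 23: 3^1 = 3, 3^2 = 9, 3^4 = 12, 3^8 = 6
  3^11 = 3^8 * 3^2 * 3^1 = 6 * 9 * 3 mod 23
    6 * 9 = 54 = 8 mod 23
    8 * 3 = 24 = 1 mod 23
  3^11 = 1 mod 23
Result 1: 3 is a quadratic residue mod 23.
3^11 mod 23 = 1

1


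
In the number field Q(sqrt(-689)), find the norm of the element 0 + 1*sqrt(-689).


N(a + b*sqrt(d)) = a^2 - d*b^2
= (0)^2 - (-689)*(1)^2
= 0 + 689
= 689

689


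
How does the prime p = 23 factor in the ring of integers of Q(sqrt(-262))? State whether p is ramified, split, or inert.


K = Q(sqrt(-262)). Since d mod 4 = 2, disc(K) = -1048.
Check p | disc: -1048 mod 23 = 10.
p does not divide disc. Compute Legendre symbol (d/p):
14^((23-1)/2) mod 23 = -1
(d/p) = -1, so p is inert: (p) stays prime with e=1, f=2, g=1.
Therefore p is inert.

inert


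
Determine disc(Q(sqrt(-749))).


For K = Q(sqrt(d)) with d squarefree: disc(K) = d if d = 1 mod 4, and disc(K) = 4d if d = 2 or 3 mod 4.
Here d = -749, and d mod 4 = 3.
d = 3 mod 4, not 1 (O_K = Z[sqrt(d)]), so disc(K) = 4d = 4 * (-749) = -2996

-2996


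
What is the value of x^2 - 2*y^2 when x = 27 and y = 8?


x^2 - d*y^2
= 27^2 - 2*8^2
= 729 - 128
= 601

601


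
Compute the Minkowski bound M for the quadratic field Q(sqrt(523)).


d = 523, d mod 4 = 3, so disc(K) = 4d = 2092; |disc(K)| = 2092
Real quadratic field, so n = 2, s = r2 = 0, r1 = 2
M = (n!/n^n) * (4/pi)^s * sqrt(|disc(K)|) = (2!/2^2) * (4/pi)^0 * sqrt(2092)
= 0.5 * 1.000000 * 45.738387
= 22.8692

22.8692


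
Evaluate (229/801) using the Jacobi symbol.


Compute (229/801) via quadratic reciprocity:
  reciprocity: (229/801) -> +(801/229)
  reduce: (114/229)
  pull out 2: (2/229) = -1  (since 229 mod 8 = 5)
  reciprocity: (57/229) -> +(229/57)
  reduce: (1/57)
  (1/57) = 1
Product of signs = -1

-1


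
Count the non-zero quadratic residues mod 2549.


For prime p, the number of non-zero quadratic residues is (p-1)/2.
= (2549-1)/2
= 1274

1274


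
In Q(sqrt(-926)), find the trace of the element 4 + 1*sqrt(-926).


Tr(a + b*sqrt(d)) = (a + b*sqrt(d)) + (a - b*sqrt(d)) = 2a
= 2 * (4)
= 8

8


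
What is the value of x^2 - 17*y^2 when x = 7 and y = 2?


x^2 - d*y^2
= 7^2 - 17*2^2
= 49 - 68
= -19

-19


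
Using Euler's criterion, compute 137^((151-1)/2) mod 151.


p = 151 is prime and the exponent is (p-1)/2 = 75, so by Euler's criterion 137^75 = (137/151) = +1 or -1 mod 151.
Compute by square-and-multiply:
  75 = 64 + 8 + 2 + 1 (binary 1001011)
  Repeated squaring mod 151: 137^1 = 137, 137^2 = 45, 137^4 = 62, 137^8 = 69, 137^16 = 80, 137^32 = 58, 137^64 = 42
  137^75 = 137^64 * 137^8 * 137^2 * 137^1 = 42 * 69 * 45 * 137 mod 151
    42 * 69 = 2898 = 29 mod 151
    29 * 45 = 1305 = 97 mod 151
    97 * 137 = 13289 = 1 mod 151
  137^75 = 1 mod 151
Result 1: 137 is a quadratic residue mod 151.
137^75 mod 151 = 1

1


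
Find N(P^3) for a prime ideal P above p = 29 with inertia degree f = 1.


N(P^a) = p^(a*f)
= 29^(3*1)
= 29^3
= 24389

24389


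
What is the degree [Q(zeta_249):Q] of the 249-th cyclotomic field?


The degree equals Euler's totient phi(249).
249 = 3 * 83
phi(249) = 164

164


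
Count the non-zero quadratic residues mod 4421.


For prime p, the number of non-zero quadratic residues is (p-1)/2.
= (4421-1)/2
= 2210

2210


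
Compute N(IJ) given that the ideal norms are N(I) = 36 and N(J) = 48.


N(IJ) = N(I) * N(J)
= 36 * 48
= 1728

1728


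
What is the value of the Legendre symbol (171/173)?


p = 173 is prime, so compute (171/173) with the reciprocity algorithm (Jacobi-symbol steps: pull out 2s via (2/n), flip via reciprocity, reduce):
  reciprocity: (171/173) -> +(173/171)
  reduce: (2/171)
  pull out 2: (2/171) = -1  (since 171 mod 8 = 3)
  (1/171) = 1
Product of signs = -1
(171/173) = -1

-1


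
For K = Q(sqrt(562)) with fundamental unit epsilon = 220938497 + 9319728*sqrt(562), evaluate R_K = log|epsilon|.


epsilon = 220938497 + 9319728*sqrt(562)
= 4.4188e+08
R = ln(4.4188e+08)
= 19.9065

19.9065


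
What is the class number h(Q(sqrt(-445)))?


K = Q(sqrt(-445)). d mod 4 = 3, so D = disc(K) = 4d = -1780
h(K) equals the number of primitive reduced positive-definite forms (a, b, c) = a*x^2 + b*x*y + c*y^2 with b^2 - 4ac = D,
where reduced means |b| <= a <= c, with b >= 0 whenever |b| = a or a = c, and primitive means gcd(a, b, c) = 1.
Reduced forces 3a^2 <= |D| = 1780, so 1 <= a <= 24; b must have the parity of D, and c = (b^2 - D)/(4a) must be an integer >= a.
Enumerate a = 1..24, b in [-a, a]:
  a=1: (1, 0, 445)  [1]
  a=2: (2, 2, 223)  [1]
  a=3..4: none
  a=5: (5, 0, 89)  [1]
  a=6..9: none
  a=10: (10, 10, 47)  [1]
  a=11..12: none
  a=13: (13, -12, 37), (13, 12, 37)  [2]
  a=14..18: none
  a=19: (19, -14, 26), (19, 14, 26)  [2]
  a=20..24: none
Total reduced forms: 1 + 1 + 1 + 1 + 2 + 2 = 8
h = 8

8


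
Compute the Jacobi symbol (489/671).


Compute (489/671) via quadratic reciprocity:
  reciprocity: (489/671) -> +(671/489)
  reduce: (182/489)
  pull out 2: (2/489) = +1  (since 489 mod 8 = 1)
  reciprocity: (91/489) -> +(489/91)
  reduce: (34/91)
  pull out 2: (2/91) = -1  (since 91 mod 8 = 3)
  reciprocity: (17/91) -> +(91/17)
  reduce: (6/17)
  pull out 2: (2/17) = +1  (since 17 mod 8 = 1)
  reciprocity: (3/17) -> +(17/3)
  reduce: (2/3)
  pull out 2: (2/3) = -1  (since 3 mod 8 = 3)
  (1/3) = 1
Product of signs = 1

1


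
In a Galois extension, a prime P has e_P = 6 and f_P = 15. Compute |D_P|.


|D_P| = e * f
= 6 * 15
= 90

90


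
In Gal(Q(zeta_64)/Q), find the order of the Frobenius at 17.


The Frobenius at p in Gal(Q(zeta_n)/Q) = (Z/nZ)* is the class of p, so its order is ord_64(17), the smallest k >= 1 with 17^k = 1 mod 64.
n = 64 = 2^6, phi(64) = 32; the order divides phi(n).
Divisors of 32: 1, 2, 4, 8, 16, 32
Repeated squaring mod 64: 17^1 = 17, 17^2 = 33, 17^4 = 1, 17^8 = 1, 17^16 = 1, 17^32 = 1
Test divisors in increasing order:
  k=1: 17^1 = 17 mod 64
  k=2: 17^2 = 33 mod 64
  k=4: 17^4 = 1 mod 64  <- first divisor giving 1
Order = 4

4


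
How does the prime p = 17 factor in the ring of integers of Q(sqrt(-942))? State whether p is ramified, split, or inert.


K = Q(sqrt(-942)). Since d mod 4 = 2, disc(K) = -3768.
Check p | disc: -3768 mod 17 = 6.
p does not divide disc. Compute Legendre symbol (d/p):
10^((17-1)/2) mod 17 = -1
(d/p) = -1, so p is inert: (p) stays prime with e=1, f=2, g=1.
Therefore p is inert.

inert


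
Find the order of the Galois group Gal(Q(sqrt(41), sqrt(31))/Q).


The 2 square roots of distinct primes are multiplicatively independent over Q,
so [K:Q] = 2^2 and Gal(K/Q) is isomorphic to (Z/2Z)^2.
|Gal| = 2^2 = 4

4


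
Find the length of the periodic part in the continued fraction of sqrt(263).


Run the CF algorithm for sqrt(263).
a_0 = floor(sqrt(263)) = 16; set m_0=0, q_0=1.
Recurrence: m' = q*a - m,  q' = (d - m'^2)/q,  a' = floor((a_0 + m')/q').
  step 1: m=16, q=7, a=4
  step 2: m=12, q=17, a=1
  step 3: m=5, q=14, a=1
  step 4: m=9, q=13, a=1
  step 5: m=4, q=19, a=1
  step 6: m=15, q=2, a=15
  step 7: m=15, q=19, a=1
  step 8: m=4, q=13, a=1
  step 9: m=9, q=14, a=1
  step 10: m=5, q=17, a=1
  step 11: m=12, q=7, a=4
  step 12: m=16, q=1, a=32
a_12 = 2*a_0 = 32, so the period closes here.
sqrt(263) = [16; 4, 1, 1, 1, 1, 15, 1, 1, 1, 1, 4, 32]
Period length = 12

12


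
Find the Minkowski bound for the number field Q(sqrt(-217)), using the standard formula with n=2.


d = -217, d mod 4 = 3, so disc(K) = 4d = -868; |disc(K)| = 868
Imaginary quadratic field, so n = 2, s = r2 = 1, r1 = 0
M = (n!/n^n) * (4/pi)^s * sqrt(|disc(K)|) = (2!/2^2) * (4/pi)^1 * sqrt(868)
= 0.5 * 1.273240 * 29.461840
= 18.7560

18.7560


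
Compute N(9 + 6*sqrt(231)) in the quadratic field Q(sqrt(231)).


N(a + b*sqrt(d)) = a^2 - d*b^2
= (9)^2 - (231)*(6)^2
= 81 - 8316
= -8235

-8235


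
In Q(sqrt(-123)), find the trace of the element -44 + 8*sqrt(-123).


Tr(a + b*sqrt(d)) = (a + b*sqrt(d)) + (a - b*sqrt(d)) = 2a
= 2 * (-44)
= -88

-88


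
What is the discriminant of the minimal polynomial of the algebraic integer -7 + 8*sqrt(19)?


The element -7 + 8*sqrt(19) has minimal polynomial:
x^2 + 14*x - 1167
Discriminant = (14)^2 - 4*(-1167)
= 196 + 4668
= 4864

4864


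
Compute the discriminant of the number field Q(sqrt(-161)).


For K = Q(sqrt(d)) with d squarefree: disc(K) = d if d = 1 mod 4, and disc(K) = 4d if d = 2 or 3 mod 4.
Here d = -161, and d mod 4 = 3.
d = 3 mod 4, not 1 (O_K = Z[sqrt(d)]), so disc(K) = 4d = 4 * (-161) = -644

-644


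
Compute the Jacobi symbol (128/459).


Compute (128/459) via quadratic reciprocity:
  pull out 2: (2/459) = -1  (since 459 mod 8 = 3)
  pull out 2: (2/459) = -1  (since 459 mod 8 = 3)
  pull out 2: (2/459) = -1  (since 459 mod 8 = 3)
  pull out 2: (2/459) = -1  (since 459 mod 8 = 3)
  pull out 2: (2/459) = -1  (since 459 mod 8 = 3)
  pull out 2: (2/459) = -1  (since 459 mod 8 = 3)
  pull out 2: (2/459) = -1  (since 459 mod 8 = 3)
  (1/459) = 1
Product of signs = -1

-1


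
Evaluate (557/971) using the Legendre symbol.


p = 971 is prime, so compute (557/971) with the reciprocity algorithm (Jacobi-symbol steps: pull out 2s via (2/n), flip via reciprocity, reduce):
  reciprocity: (557/971) -> +(971/557)
  reduce: (414/557)
  pull out 2: (2/557) = -1  (since 557 mod 8 = 5)
  reciprocity: (207/557) -> +(557/207)
  reduce: (143/207)
  reciprocity: (143/207) -> -(207/143)
  reduce: (64/143)
  pull out 2: (2/143) = +1  (since 143 mod 8 = 7)
  pull out 2: (2/143) = +1  (since 143 mod 8 = 7)
  pull out 2: (2/143) = +1  (since 143 mod 8 = 7)
  pull out 2: (2/143) = +1  (since 143 mod 8 = 7)
  pull out 2: (2/143) = +1  (since 143 mod 8 = 7)
  pull out 2: (2/143) = +1  (since 143 mod 8 = 7)
  (1/143) = 1
Product of signs = 1
(557/971) = 1

1


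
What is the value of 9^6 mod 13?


p = 13 is prime and the exponent is (p-1)/2 = 6, so by Euler's criterion 9^6 = (9/13) = +1 or -1 mod 13.
Compute by square-and-multiply:
  6 = 4 + 2 (binary 110)
  Repeated squaring mod 13: 9^1 = 9, 9^2 = 3, 9^4 = 9
  9^6 = 9^4 * 9^2 = 9 * 3 mod 13
    9 * 3 = 27 = 1 mod 13
  9^6 = 1 mod 13
Result 1: 9 is a quadratic residue mod 13.
9^6 mod 13 = 1

1


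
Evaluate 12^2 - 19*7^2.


x^2 - d*y^2
= 12^2 - 19*7^2
= 144 - 931
= -787

-787


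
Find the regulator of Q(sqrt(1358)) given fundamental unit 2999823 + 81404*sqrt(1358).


epsilon = 2999823 + 81404*sqrt(1358)
= 5.9996e+06
R = ln(5.9996e+06)
= 15.6072

15.6072


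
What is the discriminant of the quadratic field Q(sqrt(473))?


For K = Q(sqrt(d)) with d squarefree: disc(K) = d if d = 1 mod 4, and disc(K) = 4d if d = 2 or 3 mod 4.
Here d = 473, and d mod 4 = 1.
d = 1 mod 4 (O_K = Z[(1+sqrt(d))/2]), so disc(K) = d = 473

473


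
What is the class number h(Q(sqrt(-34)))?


K = Q(sqrt(-34)). d mod 4 = 2, so D = disc(K) = 4d = -136
h(K) equals the number of primitive reduced positive-definite forms (a, b, c) = a*x^2 + b*x*y + c*y^2 with b^2 - 4ac = D,
where reduced means |b| <= a <= c, with b >= 0 whenever |b| = a or a = c, and primitive means gcd(a, b, c) = 1.
Reduced forces 3a^2 <= |D| = 136, so 1 <= a <= 6; b must have the parity of D, and c = (b^2 - D)/(4a) must be an integer >= a.
Enumerate a = 1..6, b in [-a, a]:
  a=1: (1, 0, 34)  [1]
  a=2: (2, 0, 17)  [1]
  a=3..4: none
  a=5: (5, -2, 7), (5, 2, 7)  [2]
  a=6: none
Total reduced forms: 1 + 1 + 2 = 4
h = 4

4


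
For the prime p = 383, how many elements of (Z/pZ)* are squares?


For prime p, the number of non-zero quadratic residues is (p-1)/2.
= (383-1)/2
= 191

191


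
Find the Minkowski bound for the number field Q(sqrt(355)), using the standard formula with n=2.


d = 355, d mod 4 = 3, so disc(K) = 4d = 1420; |disc(K)| = 1420
Real quadratic field, so n = 2, s = r2 = 0, r1 = 2
M = (n!/n^n) * (4/pi)^s * sqrt(|disc(K)|) = (2!/2^2) * (4/pi)^0 * sqrt(1420)
= 0.5 * 1.000000 * 37.682887
= 18.8414

18.8414


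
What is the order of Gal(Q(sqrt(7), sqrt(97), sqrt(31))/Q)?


The 3 square roots of distinct primes are multiplicatively independent over Q,
so [K:Q] = 2^3 and Gal(K/Q) is isomorphic to (Z/2Z)^3.
|Gal| = 2^3 = 8

8


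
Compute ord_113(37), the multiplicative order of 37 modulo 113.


We want ord_113(37), the smallest k >= 1 with 37^k = 1 mod 113.
n = 113 = 113, phi(113) = 112; the order divides phi(n).
Divisors of 112: 1, 2, 4, 7, 8, 14, 16, 28, 56, 112
Repeated squaring mod 113: 37^1 = 37, 37^2 = 13, 37^4 = 56, 37^8 = 85, 37^16 = 106, 37^32 = 49, 37^64 = 28
Test divisors in increasing order:
  k=1: 37^1 = 37 mod 113
  k=2: 37^2 = 13 mod 113
  k=4: 37^4 = 56 mod 113
  k=7: 37^7 = 56 * 13 * 37 = 42 mod 113
  k=8: 37^8 = 85 mod 113
  k=14: 37^14 = 85 * 56 * 13 = 69 mod 113
  k=16: 37^16 = 106 mod 113
  k=28: 37^28 = 106 * 85 * 56 = 15 mod 113
  k=56: 37^56 = 49 * 106 * 85 = 112 mod 113
  k=112: 37^112 = 28 * 49 * 106 = 1 mod 113  <- first divisor giving 1
Order = 112

112


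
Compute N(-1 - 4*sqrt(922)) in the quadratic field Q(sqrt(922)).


N(a + b*sqrt(d)) = a^2 - d*b^2
= (-1)^2 - (922)*(-4)^2
= 1 - 14752
= -14751

-14751


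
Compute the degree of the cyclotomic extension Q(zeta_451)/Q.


The degree equals Euler's totient phi(451).
451 = 11 * 41
phi(451) = 400

400


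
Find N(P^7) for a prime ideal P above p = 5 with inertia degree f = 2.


N(P^a) = p^(a*f)
= 5^(7*2)
= 5^14
= 6103515625

6103515625


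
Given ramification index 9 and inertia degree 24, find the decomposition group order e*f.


|D_P| = e * f
= 9 * 24
= 216

216


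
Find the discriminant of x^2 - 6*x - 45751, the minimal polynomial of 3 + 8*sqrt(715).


The element 3 + 8*sqrt(715) has minimal polynomial:
x^2 - 6*x - 45751
Discriminant = (-6)^2 - 4*(-45751)
= 36 + 183004
= 183040

183040


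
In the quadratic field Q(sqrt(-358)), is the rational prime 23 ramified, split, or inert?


K = Q(sqrt(-358)). Since d mod 4 = 2, disc(K) = -1432.
Check p | disc: -1432 mod 23 = 17.
p does not divide disc. Compute Legendre symbol (d/p):
10^((23-1)/2) mod 23 = -1
(d/p) = -1, so p is inert: (p) stays prime with e=1, f=2, g=1.
Therefore p is inert.

inert
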